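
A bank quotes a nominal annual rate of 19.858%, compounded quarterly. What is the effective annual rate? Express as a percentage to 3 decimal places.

21.386%

One year is 4 periods at 0.049645 each: (1 + 0.049645)^4 ≈ 1.213863.
EAR = 1.213863 − 1 ≈ 21.38633%.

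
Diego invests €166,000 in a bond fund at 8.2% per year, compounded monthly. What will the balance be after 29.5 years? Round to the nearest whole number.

Growth factor = (1 + 0.082/12)^354 ≈ 11.14256592889.
A ≈ 166,000 × 11.14256592889 ≈ 1,849,665.9442.

€1,849,666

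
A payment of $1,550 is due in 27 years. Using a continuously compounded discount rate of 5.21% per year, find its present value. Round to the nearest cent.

$379.67

P = A·e^(−rt) = 1,550·e^(−1.4067).
e^(−1.4067) ≈ 0.2449502868, so P ≈ 379.6729.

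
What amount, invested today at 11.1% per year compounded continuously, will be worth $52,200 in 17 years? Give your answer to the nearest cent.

$7,909.64

P = A·e^(−rt) = 52,200·e^(−1.887).
e^(−1.887) ≈ 0.15152570477, so P ≈ 7,909.6418.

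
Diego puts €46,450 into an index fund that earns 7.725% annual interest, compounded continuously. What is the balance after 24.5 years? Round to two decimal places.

A = P·e^(rt) = 46,450·e^(0.07725·24.5) = 46,450·e^1.892625.
e^1.892625 ≈ 6.63676734959, so A ≈ 308,277.8434.

€308,277.84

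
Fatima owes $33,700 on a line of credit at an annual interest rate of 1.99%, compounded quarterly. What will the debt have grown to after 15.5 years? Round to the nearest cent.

$45,841.19

Periodic rate = 1.99%/4 = 0.004975; periods = 4·15.5 = 62.
A = 33,700·(1 + 0.004975)^62 ≈ 33,700·1.3602727974 ≈ 45,841.1933.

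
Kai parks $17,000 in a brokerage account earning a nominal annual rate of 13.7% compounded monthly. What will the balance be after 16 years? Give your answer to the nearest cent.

Growth factor = (1 + 0.137/12)^192 ≈ 8.84260715811.
A ≈ 17,000 × 8.84260715811 ≈ 150,324.3217.

$150,324.32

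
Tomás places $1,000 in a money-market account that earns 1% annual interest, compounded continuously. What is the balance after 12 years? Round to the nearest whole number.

$1,127

A = P·e^(rt) = 1,000·e^(0.01·12) = 1,000·e^0.12.
e^0.12 ≈ 1.127496852, so A ≈ 1,127.4969.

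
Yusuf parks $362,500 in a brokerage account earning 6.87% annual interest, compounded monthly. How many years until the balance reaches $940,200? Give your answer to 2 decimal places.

13.91 years

We need (1 + 0.005725)^(12t) = 2.5937, so 12t = ln 2.5937 / ln 1.005725 ≈ 166.9509.
t ≈ 166.9509/12 = 13.9126 years.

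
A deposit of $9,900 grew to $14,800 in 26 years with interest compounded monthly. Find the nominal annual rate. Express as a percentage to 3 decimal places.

1.548%

The 312-period growth factor is 14,800/9,900 = 1.49495.
r/12 = 1.49495^(1/312) − 1 ≈ 0.00128959, so r ≈ 12·0.00128959 = 1.54751%.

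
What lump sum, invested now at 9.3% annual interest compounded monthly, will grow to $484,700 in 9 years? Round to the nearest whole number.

$210,557

Periodic rate = 9.3%/12 = 0.00775; 108 periods.
P = 484,700/(1 + 0.00775)^108 ≈ 484,700/2.30198843325 ≈ 210,557.0962.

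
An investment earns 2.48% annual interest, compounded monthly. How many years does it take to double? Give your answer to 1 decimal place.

(1 + 0.00206667)^(12t) = 2.
12t = ln 2 / ln(1 + 0.00206667) ≈ 0.69315/0.00206453 ≈ 335.7403.
t ≈ 27.9784.

28.0 years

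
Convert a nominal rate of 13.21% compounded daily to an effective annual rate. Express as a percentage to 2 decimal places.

14.12%

One year is 365 periods at 0.000361918 each: (1 + 0.000361918)^365 ≈ 1.141195.
EAR = 1.141195 − 1 ≈ 14.11952%.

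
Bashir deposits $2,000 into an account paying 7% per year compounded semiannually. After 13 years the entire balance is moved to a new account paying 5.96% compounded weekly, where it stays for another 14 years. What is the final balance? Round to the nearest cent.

After 13 years at 7%: 2,000 × 2.4459585587 ≈ 4,891.9171.
Then 14 years at 5.96%: 4,891.9171 × 2.3023312342 ≈ 11,262.8136.

$11,262.81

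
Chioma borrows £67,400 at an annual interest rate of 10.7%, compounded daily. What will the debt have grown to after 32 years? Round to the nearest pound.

Growth factor = (1 + 0.107/365)^11680 ≈ 30.67654095108.
A ≈ 67,400 × 30.67654095108 ≈ 2,067,598.8601.

£2,067,599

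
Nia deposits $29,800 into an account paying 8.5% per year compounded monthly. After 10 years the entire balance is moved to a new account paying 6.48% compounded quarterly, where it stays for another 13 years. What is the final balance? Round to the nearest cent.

$160,318.34

Phase 1: 29,800·(1 + 0.085/12)^120 ≈ 69,512.8841.
Phase 2: 69,512.8841·(1 + 0.0162)^52 ≈ 160,318.3437.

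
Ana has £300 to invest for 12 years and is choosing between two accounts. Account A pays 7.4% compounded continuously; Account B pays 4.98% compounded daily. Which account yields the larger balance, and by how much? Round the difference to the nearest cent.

A: e^(0.074·12) = e^0.888 ≈ 2.43026426, so 300 × 2.43026426 ≈ 729.0793.
B: (1 + 0.0498/365)^4380 ≈ 1.81767686, so 300 × 1.81767686 ≈ 545.3031.
Difference ≈ 183.7762 in favor of A.

Account A, by £183.78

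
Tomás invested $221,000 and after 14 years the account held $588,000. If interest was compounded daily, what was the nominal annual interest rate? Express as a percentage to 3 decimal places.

6.990%

(1 + r/365)^5110 = 588,000/221,000 = 2.66063.
1 + r/365 = 2.66063^(1/5110) ≈ 1.000192, so r/365 ≈ 0.000191518.
r ≈ 365·0.000191518 = 6.99041%.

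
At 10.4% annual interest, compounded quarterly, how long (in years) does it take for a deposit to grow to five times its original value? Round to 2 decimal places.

15.68 years

(1 + 0.026)^(4t) = 5.
4t = ln 5 / ln(1 + 0.026) ≈ 1.6094/0.0256677 ≈ 62.7027.
t ≈ 15.6757.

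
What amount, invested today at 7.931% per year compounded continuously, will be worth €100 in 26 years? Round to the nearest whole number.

€13

P = A·e^(−rt) = 100·e^(−2.06206).
e^(−2.06206) ≈ 0.12719168, so P ≈ 12.7192.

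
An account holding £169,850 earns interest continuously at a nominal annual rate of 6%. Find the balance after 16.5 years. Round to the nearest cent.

£457,106.18

A = P·e^(rt) = 169,850·e^(0.06·16.5) = 169,850·e^0.99.
e^0.99 ≈ 2.69123447235, so A ≈ 457,106.1751.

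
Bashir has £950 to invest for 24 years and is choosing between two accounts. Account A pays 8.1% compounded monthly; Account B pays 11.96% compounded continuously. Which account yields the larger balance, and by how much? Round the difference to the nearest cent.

Account A growth factor: (1 + 0.00675)^288 ≈ 6.941156309; balance ≈ 6,594.0985.
Account B growth factor: e^(0.1196·24) = e^2.8704 ≈ 17.644074418; balance ≈ 16,761.8707.
Account B is larger by 10,167.7722.

Account B, by £10,167.77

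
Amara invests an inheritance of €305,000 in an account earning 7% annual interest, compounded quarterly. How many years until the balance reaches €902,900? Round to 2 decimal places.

15.64 years

We need (1 + 0.0175)^(4t) = 2.9603, so 4t = ln 2.9603 / ln 1.0175 ≈ 62.5582.
t ≈ 62.5582/4 = 15.6396 years.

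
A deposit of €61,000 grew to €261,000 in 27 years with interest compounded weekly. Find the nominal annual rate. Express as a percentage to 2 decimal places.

5.39%

(1 + r/52)^1404 = 261,000/61,000 = 4.27869.
1 + r/52 = 4.27869^(1/1404) ≈ 1.001036, so r/52 ≈ 0.0010359.
r ≈ 52·0.0010359 = 5.38666%.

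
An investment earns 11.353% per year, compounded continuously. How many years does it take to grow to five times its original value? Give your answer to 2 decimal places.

e^(0.11353t) = 5, so 0.11353t = ln 5 ≈ 1.6094.
t ≈ 1.6094/0.11353 ≈ 14.1763.

14.18 years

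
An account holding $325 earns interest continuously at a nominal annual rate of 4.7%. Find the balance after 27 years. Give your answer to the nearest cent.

A = P·e^(rt) = 325·e^(0.047·27) = 325·e^1.269.
e^1.269 ≈ 3.55729349, so A ≈ 1,156.1204.

$1,156.12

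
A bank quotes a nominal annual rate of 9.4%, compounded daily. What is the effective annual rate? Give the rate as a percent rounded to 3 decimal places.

One year is 365 periods at 0.000257534 each: (1 + 0.000257534)^365 ≈ 1.098546.
EAR = 1.098546 − 1 ≈ 9.85465%.

9.855%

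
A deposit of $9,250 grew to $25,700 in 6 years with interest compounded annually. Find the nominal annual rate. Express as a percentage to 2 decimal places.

The 6-period growth factor is 25,700/9,250 = 2.77838.
r = 2.77838^(1/6) − 1 ≈ 0.185674, i.e. 18.56738%.

18.57%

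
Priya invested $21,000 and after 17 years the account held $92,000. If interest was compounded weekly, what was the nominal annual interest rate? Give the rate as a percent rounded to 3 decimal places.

8.697%

The 884-period growth factor is 92,000/21,000 = 4.38095.
r/52 = 4.38095^(1/884) − 1 ≈ 0.00167251, so r ≈ 52·0.00167251 = 8.69707%.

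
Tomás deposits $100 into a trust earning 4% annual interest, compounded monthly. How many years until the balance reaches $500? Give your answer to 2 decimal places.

(1 + 0.00333333)^(12t) = 500/100 = 5.
12t·ln(1 + 0.00333333) = ln(5); 12t = 1.6094/0.00332779 ≈ 483.6356.
t ≈ 40.3030 years.

40.30 years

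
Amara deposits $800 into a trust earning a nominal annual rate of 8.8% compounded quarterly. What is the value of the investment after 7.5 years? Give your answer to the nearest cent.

Growth factor = (1 + 0.022)^30 ≈ 1.920997829.
A ≈ 800 × 1.920997829 ≈ 1,536.7983.

$1,536.80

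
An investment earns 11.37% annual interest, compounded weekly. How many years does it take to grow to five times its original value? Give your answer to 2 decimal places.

14.17 years

(1 + 0.00218654)^(52t) = 5.
52t = ln 5 / ln(1 + 0.00218654) ≈ 1.6094/0.00218415 ≈ 736.8710.
t ≈ 14.1706.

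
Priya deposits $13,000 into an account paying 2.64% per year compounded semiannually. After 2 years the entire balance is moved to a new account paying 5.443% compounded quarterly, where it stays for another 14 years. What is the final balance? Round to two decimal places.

$29,203.42

Phase 1: 13,000·(1 + 0.0132)^4 ≈ 13,700.1107.
Phase 2: 13,700.1107·(1 + 0.0136075)^56 ≈ 29,203.4215.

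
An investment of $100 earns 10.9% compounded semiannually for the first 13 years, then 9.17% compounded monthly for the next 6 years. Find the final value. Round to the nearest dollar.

$687

Phase 1: 100·(1 + 0.0545)^26 ≈ 397.3847.
Phase 2: 397.3847·(1 + 0.0917/12)^72 ≈ 687.4667.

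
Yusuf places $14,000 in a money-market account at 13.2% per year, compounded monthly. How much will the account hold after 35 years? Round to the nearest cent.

$1,385,521.87

Periodic rate = 13.2%/12 = 0.011; periods = 12·35 = 420.
A = 14,000·(1 + 0.011)^420 ≈ 14,000·98.96584752284 ≈ 1,385,521.8653.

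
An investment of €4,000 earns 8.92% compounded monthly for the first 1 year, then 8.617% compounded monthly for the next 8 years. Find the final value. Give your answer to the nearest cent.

€8,689.03

Phase 1: 4,000·(1 + 0.0892/12)^12 ≈ 4,371.7547.
Phase 2: 4,371.7547·(1 + 0.08617/12)^96 ≈ 8,689.0287.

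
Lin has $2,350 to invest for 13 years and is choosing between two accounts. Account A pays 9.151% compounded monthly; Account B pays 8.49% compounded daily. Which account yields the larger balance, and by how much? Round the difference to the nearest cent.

Account A, by $601.96

Account A growth factor: (1 + 0.09151/12)^156 ≈ 3.271069413; balance ≈ 7,687.0131.
Account B growth factor: (1 + 0.0849/365)^4745 ≈ 3.014915062; balance ≈ 7,085.0504.
Account A is larger by 601.9627.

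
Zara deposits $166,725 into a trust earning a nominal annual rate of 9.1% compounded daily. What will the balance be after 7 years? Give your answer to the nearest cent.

Periodic rate = 9.1%/365 = 0.000249315; periods = 365·7 = 2555.
A = 166,725·(1 + 0.091/365)^2555 ≈ 166,725·1.89064985075 ≈ 315,218.5964.

$315,218.60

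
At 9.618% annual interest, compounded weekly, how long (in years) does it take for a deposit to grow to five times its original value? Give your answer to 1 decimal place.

16.7 years

(1 + 0.00184962)^(52t) = 5.
52t = ln 5 / ln(1 + 0.00184962) ≈ 1.6094/0.00184791 ≈ 870.9518.
t ≈ 16.7491.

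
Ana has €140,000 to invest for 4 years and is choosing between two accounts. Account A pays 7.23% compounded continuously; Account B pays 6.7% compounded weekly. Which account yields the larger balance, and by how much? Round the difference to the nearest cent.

Account A, by €3,953.20

A: e^(0.0723·4) = e^0.2892 ≈ 1.33535877358, so 140,000 × 1.33535877358 ≈ 186,950.2283.
B: (1 + 0.067/52)^208 ≈ 1.30712163465, so 140,000 × 1.30712163465 ≈ 182,997.0289.
Difference ≈ 3,953.1994 in favor of A.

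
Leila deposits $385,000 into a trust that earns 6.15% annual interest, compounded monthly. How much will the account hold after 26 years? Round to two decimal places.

Periodic rate = 6.15%/12 = 0.005125; periods = 12·26 = 312.
A = 385,000·(1 + 0.005125)^312 ≈ 385,000·4.927917615645 ≈ 1,897,248.2820.

$1,897,248.28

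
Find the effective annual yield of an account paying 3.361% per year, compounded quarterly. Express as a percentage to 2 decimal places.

3.40%

EAR = (1 + 3.361%/4)^4 − 1 = (1 + 0.0084025)^4 − 1.
(1 + 0.0084025)^4 ≈ 1.034036, so EAR ≈ 3.40360%.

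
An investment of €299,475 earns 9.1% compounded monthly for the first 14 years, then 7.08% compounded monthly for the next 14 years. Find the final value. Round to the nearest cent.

€2,862,675.77

After 14 years at 9.1%: 299,475 × 3.557982603724 ≈ 1,065,526.8403.
Then 14 years at 7.08%: 1,065,526.8403 × 2.686629437032 ≈ 2,862,675.7750.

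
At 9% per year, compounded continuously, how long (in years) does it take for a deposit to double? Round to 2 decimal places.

e^(0.09t) = 2, so 0.09t = ln 2 ≈ 0.69315.
t ≈ 0.69315/0.09 ≈ 7.7016.

7.70 years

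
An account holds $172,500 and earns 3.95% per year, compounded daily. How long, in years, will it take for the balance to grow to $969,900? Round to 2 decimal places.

43.72 years

(1 + 0.000108219)^(365t) = 969,900/172,500 = 5.6226.
365t·ln(1 + 0.000108219) = ln(5.6226); 365t = 1.7268/0.000108213 ≈ 15957.3303.
t ≈ 43.7187 years.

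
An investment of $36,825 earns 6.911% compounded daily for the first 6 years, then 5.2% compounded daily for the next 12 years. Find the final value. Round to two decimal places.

$104,037.69

After 6 years at 6.911%: 36,825 × 1.51379652233 ≈ 55,745.5569.
Then 12 years at 5.2%: 55,745.5569 × 1.86629569576 ≈ 104,037.6930.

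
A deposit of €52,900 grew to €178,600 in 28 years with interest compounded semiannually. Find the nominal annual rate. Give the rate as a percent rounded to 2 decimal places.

4.39%

(1 + r/2)^56 = 178,600/52,900 = 3.37618.
1 + r/2 = 3.37618^(1/56) ≈ 1.021965, so r/2 ≈ 0.0219654.
r ≈ 2·0.0219654 = 4.39307%.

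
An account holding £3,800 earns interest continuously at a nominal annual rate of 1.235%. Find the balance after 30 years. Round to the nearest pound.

A = P·e^(rt) = 3,800·e^(0.01235·30) = 3,800·e^0.3705.
e^0.3705 ≈ 1.448458663, so A ≈ 5,504.1429.

£5,504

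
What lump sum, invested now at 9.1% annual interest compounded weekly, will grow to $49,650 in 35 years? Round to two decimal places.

Periodic rate = 9.1%/52 = 0.00175; 1820 periods.
P = 49,650/(1 + 0.00175)^1820 ≈ 49,650/24.100109212 ≈ 2,060.1566.

$2,060.16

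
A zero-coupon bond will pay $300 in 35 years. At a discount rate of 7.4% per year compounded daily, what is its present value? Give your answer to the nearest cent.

$22.51

Periodic rate = 7.4%/365 = 0.00020274; 12775 periods.
P = 300/(1 + 0.074/365)^12775 ≈ 300/13.3262728 ≈ 22.5119.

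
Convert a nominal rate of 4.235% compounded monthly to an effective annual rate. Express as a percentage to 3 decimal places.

4.318%

One year is 12 periods at 0.00352917 each: (1 + 0.00352917)^12 ≈ 1.043182.
EAR = 1.043182 − 1 ≈ 4.31818%.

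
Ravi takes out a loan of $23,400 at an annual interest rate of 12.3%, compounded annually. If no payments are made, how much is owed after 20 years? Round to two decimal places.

Annual rate = 12.3% = 0.123; years = 20.
A = 23,400·(1 + 0.123)^20 ≈ 23,400·10.1764223996 ≈ 238,128.2841.

$238,128.28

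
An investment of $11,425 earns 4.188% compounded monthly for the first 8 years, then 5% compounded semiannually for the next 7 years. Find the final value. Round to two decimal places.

$22,555.01

After 8 years at 4.188%: 11,425 × 1.3971811072 ≈ 15,962.7941.
Then 7 years at 5%: 15,962.7941 × 1.412973821 ≈ 22,555.0102.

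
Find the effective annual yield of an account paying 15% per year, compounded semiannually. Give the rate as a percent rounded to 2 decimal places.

One year is 2 periods at 0.075 each: (1 + 0.075)^2 ≈ 1.155625.
EAR = 1.155625 − 1 ≈ 15.56250%.

15.56%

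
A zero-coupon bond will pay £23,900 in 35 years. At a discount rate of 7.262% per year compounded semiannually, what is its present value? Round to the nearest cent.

Periodic rate = 7.262%/2 = 0.03631; 70 periods.
P = 23,900/(1 + 0.03631)^70 ≈ 23,900/12.141664456 ≈ 1,968.4286.

£1,968.43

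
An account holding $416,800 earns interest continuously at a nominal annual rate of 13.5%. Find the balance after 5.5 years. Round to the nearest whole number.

A = P·e^(rt) = 416,800·e^(0.135·5.5) = 416,800·e^0.7425.
e^0.7425 ≈ 2.10118190854, so A ≈ 875,772.6195.

$875,773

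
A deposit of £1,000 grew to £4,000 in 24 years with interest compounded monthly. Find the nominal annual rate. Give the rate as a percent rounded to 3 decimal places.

5.790%

The 288-period growth factor is 4,000/1,000 = 4.
r/12 = 4^(1/288) − 1 ≈ 0.00482513, so r ≈ 12·0.00482513 = 5.79015%.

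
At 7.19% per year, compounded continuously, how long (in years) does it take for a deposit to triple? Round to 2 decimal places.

15.28 years

e^(0.0719t) = 3, so 0.0719t = ln 3 ≈ 1.0986.
t ≈ 1.0986/0.0719 ≈ 15.2797.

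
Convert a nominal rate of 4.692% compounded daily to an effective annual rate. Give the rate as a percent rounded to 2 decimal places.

4.80%

One year is 365 periods at 0.000128548 each: (1 + 0.000128548)^365 ≈ 1.048035.
EAR = 1.048035 − 1 ≈ 4.80350%.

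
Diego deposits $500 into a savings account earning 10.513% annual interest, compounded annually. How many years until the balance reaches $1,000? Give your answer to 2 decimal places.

(1 + 0.10513)^t = 1,000/500 = 2.
t·ln(1 + 0.10513) = ln(2); t = 0.69315/0.099963 ≈ 6.9340.

6.93 years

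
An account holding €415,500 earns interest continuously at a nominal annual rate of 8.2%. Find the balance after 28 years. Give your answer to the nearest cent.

€4,127,728.83

A = P·e^(rt) = 415,500·e^(0.082·28) = 415,500·e^2.296.
e^2.296 ≈ 9.93436541217, so A ≈ 4,127,728.8288.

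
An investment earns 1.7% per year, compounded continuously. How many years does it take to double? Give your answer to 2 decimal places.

e^(0.017t) = 2, so 0.017t = ln 2 ≈ 0.69315.
t ≈ 0.69315/0.017 ≈ 40.7734.

40.77 years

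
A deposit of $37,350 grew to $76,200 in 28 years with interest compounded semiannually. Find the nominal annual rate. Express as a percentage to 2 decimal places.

(1 + r/2)^56 = 76,200/37,350 = 2.04016.
1 + r/2 = 2.04016^(1/56) ≈ 1.012814, so r/2 ≈ 0.0128141.
r ≈ 2·0.0128141 = 2.56281%.

2.56%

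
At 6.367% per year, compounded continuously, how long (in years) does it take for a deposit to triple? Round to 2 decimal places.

17.25 years

e^(0.06367t) = 3, so 0.06367t = ln 3 ≈ 1.0986.
t ≈ 1.0986/0.06367 ≈ 17.2548.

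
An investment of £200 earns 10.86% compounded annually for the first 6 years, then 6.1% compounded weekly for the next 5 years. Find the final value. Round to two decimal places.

After 6 years at 10.86%: 200 × 1.85630462 ≈ 371.2609.
Then 5 years at 6.1%: 371.2609 × 1.35638252 ≈ 503.5718.

£503.57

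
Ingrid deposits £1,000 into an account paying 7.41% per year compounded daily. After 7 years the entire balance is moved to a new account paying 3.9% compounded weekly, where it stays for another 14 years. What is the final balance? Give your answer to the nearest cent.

£2,899.22

Phase 1: 1,000·(1 + 0.0741/365)^2555 ≈ 1,679.7540.
Phase 2: 1,679.7540·(1 + 0.00075)^728 ≈ 2,899.2228.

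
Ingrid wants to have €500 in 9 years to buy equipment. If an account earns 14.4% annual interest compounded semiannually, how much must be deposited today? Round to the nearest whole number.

Periodic rate = 14.4%/2 = 0.072; 18 periods.
P = 500/(1 + 0.072)^18 ≈ 500/3.49547449 ≈ 143.0421.

€143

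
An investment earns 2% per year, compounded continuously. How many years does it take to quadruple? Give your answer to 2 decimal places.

69.31 years

e^(0.02t) = 4, so 0.02t = ln 4 ≈ 1.3863.
t ≈ 1.3863/0.02 ≈ 69.3147.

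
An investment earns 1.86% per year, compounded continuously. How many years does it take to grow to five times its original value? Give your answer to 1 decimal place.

86.5 years

e^(0.0186t) = 5, so 0.0186t = ln 5 ≈ 1.6094.
t ≈ 1.6094/0.0186 ≈ 86.5289.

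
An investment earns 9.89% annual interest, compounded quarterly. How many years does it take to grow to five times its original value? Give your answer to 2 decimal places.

16.47 years

(1 + 0.024725)^(4t) = 5.
4t = ln 5 / ln(1 + 0.024725) ≈ 1.6094/0.0244243 ≈ 65.8950.
t ≈ 16.4737.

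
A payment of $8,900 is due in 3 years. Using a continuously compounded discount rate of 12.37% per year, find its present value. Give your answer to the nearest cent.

$6,140.78

P = A·e^(−rt) = 8,900·e^(−0.3711).
e^(−0.3711) ≈ 0.6899749406, so P ≈ 6,140.7770.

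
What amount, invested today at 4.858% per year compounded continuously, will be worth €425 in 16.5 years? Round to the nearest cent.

P = A·e^(−rt) = 425·e^(−0.80157).
e^(−0.80157) ≈ 0.448624071, so P ≈ 190.6652.

€190.67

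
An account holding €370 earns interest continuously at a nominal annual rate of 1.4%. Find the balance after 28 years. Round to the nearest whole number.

€548

A = P·e^(rt) = 370·e^(0.014·28) = 370·e^0.392.
e^0.392 ≈ 1.47993771, so A ≈ 547.5770.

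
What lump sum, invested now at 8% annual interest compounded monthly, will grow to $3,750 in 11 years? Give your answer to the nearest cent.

Periodic rate = 8%/12 = 0.00666667; 132 periods.
P = 3,750/(1 + 0.08/12)^132 ≈ 3,750/2.403869279 ≈ 1,559.9850.

$1,559.98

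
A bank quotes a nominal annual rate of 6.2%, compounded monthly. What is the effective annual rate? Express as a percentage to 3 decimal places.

One year is 12 periods at 0.00516667 each: (1 + 0.00516667)^12 ≈ 1.063793.
EAR = 1.063793 − 1 ≈ 6.37925%.

6.379%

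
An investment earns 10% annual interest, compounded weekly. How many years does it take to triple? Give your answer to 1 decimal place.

11.0 years

(1 + 0.00192308)^(52t) = 3.
52t = ln 3 / ln(1 + 0.00192308) ≈ 1.0986/0.00192123 ≈ 571.8275.
t ≈ 10.9967.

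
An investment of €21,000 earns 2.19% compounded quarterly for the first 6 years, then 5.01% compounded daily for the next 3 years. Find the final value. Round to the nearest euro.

Phase 1: 21,000·(1 + 0.005475)^24 ≈ 23,940.3193.
Phase 2: 23,940.3193·(1 + 0.0501/365)^1095 ≈ 27,822.7414.

€27,823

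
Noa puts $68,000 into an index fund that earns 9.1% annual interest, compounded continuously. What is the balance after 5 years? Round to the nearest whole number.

A = P·e^(rt) = 68,000·e^(0.091·5) = 68,000·e^0.455.
e^0.455 ≈ 1.57617338303, so A ≈ 107,179.7900.

$107,180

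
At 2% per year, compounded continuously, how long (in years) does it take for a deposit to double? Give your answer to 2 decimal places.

34.66 years

e^(0.02t) = 2, so 0.02t = ln 2 ≈ 0.69315.
t ≈ 0.69315/0.02 ≈ 34.6574.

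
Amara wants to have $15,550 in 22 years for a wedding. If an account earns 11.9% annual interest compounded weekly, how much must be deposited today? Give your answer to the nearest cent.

$1,137.75

Periodic rate = 11.9%/52 = 0.00228846; 1144 periods.
P = 15,550/(1 + 0.119/52)^1144 ≈ 15,550/13.667338922 ≈ 1,137.7489.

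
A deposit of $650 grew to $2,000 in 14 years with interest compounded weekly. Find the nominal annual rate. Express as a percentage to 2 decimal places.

The 728-period growth factor is 2,000/650 = 3.07692.
r/52 = 3.07692^(1/728) − 1 ≈ 0.00154505, so r ≈ 52·0.00154505 = 8.03427%.

8.03%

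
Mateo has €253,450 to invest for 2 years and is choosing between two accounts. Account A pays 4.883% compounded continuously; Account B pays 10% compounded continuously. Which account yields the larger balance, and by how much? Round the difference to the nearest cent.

Account B, by €30,113.64

A: e^(0.04883·2) = e^0.09766 ≈ 1.10258784151, so 253,450 × 1.10258784151 ≈ 279,450.8884.
B: e^(0.1·2) = e^0.2 ≈ 1.22140275816, so 253,450 × 1.22140275816 ≈ 309,564.5291.
Difference ≈ 30,113.6406 in favor of B.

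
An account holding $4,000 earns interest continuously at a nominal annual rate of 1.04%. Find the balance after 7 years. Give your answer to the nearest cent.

$4,302.06

A = P·e^(rt) = 4,000·e^(0.0104·7) = 4,000·e^0.0728.
e^0.0728 ≈ 1.075515412, so A ≈ 4,302.0616.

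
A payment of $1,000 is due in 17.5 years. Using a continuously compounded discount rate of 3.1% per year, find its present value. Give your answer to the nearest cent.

$581.29

P = A·e^(−rt) = 1,000·e^(−0.5425).
e^(−0.5425) ≈ 0.581293201, so P ≈ 581.2932.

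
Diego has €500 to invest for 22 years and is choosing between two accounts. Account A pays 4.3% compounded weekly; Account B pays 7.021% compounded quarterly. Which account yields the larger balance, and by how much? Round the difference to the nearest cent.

Account B, by €1,024.72

A: (1 + 0.043/52)^1144 ≈ 2.574380907, so 500 × 2.574380907 ≈ 1,287.1905.
B: (1 + 0.0175525)^88 ≈ 4.623817196, so 500 × 4.623817196 ≈ 2,311.9086.
Difference ≈ 1,024.7181 in favor of B.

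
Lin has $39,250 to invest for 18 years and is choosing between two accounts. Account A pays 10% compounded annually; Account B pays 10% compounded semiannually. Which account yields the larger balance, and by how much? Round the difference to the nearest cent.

Account B, by $9,102.03

Account A growth factor: (1 + 0.1)^18 ≈ 5.55991731349; balance ≈ 218,226.7546.
Account B growth factor: (1 + 0.05)^36 ≈ 5.79181613597; balance ≈ 227,328.7833.
Account B is larger by 9,102.0288.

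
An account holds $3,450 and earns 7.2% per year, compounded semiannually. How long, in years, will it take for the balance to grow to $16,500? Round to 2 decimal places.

(1 + 0.036)^(2t) = 16,500/3,450 = 4.7826.
2t·ln(1 + 0.036) = ln(4.7826); 2t = 1.565/0.0353671 ≈ 44.2497.
t ≈ 22.1249 years.

22.12 years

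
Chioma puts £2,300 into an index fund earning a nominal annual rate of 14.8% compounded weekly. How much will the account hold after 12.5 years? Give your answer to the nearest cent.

Growth factor = (1 + 0.148/52)^650 ≈ 6.3431297142.
A ≈ 2,300 × 6.3431297142 ≈ 14,589.1983.

£14,589.20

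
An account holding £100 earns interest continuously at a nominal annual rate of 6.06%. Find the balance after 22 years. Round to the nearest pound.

£379

A = P·e^(rt) = 100·e^(0.0606·22) = 100·e^1.3332.
e^1.3332 ≈ 3.79316211, so A ≈ 379.3162.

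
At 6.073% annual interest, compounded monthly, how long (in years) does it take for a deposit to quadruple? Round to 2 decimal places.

(1 + 0.00506083)^(12t) = 4.
12t = ln 4 / ln(1 + 0.00506083) ≈ 1.3863/0.00504807 ≈ 274.6187.
t ≈ 22.8849.

22.88 years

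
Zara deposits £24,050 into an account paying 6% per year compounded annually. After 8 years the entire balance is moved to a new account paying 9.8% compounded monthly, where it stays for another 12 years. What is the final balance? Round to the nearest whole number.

£123,657

Phase 1: 24,050·(1 + 0.06)^8 ≈ 38,332.0462.
Phase 2: 38,332.0462·(1 + 0.098/12)^144 ≈ 123,656.8322.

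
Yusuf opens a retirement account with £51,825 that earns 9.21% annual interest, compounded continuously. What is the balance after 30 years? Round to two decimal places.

£821,287.03

A = P·e^(rt) = 51,825·e^(0.0921·30) = 51,825·e^2.763.
e^2.763 ≈ 15.8473136476, so A ≈ 821,287.0298.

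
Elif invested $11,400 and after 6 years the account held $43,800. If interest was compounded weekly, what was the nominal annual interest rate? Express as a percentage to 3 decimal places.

The 312-period growth factor is 43,800/11,400 = 3.84211.
r/52 = 3.84211^(1/312) − 1 ≈ 0.00432349, so r ≈ 52·0.00432349 = 22.48214%.

22.482%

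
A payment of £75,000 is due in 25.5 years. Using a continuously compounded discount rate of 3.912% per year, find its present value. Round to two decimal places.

P = A·e^(−rt) = 75,000·e^(−0.99756).
e^(−0.99756) ≈ 0.368778163, so P ≈ 27,658.3622.

£27,658.36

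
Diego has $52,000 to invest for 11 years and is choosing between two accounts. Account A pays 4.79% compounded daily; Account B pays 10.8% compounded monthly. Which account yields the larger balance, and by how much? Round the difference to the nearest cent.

Account B, by $81,614.60

A: (1 + 0.0479/365)^4015 ≈ 1.6936152236, so 52,000 × 1.6936152236 ≈ 88,067.9916.
B: (1 + 0.009)^132 ≈ 3.26312674855, so 52,000 × 3.26312674855 ≈ 169,682.5909.
Difference ≈ 81,614.5993 in favor of B.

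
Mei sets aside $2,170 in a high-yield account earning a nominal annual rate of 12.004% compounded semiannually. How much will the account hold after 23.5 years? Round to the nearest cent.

$33,590.81

Growth factor = (1 + 0.06002)^47 ≈ 15.479637737.
A ≈ 2,170 × 15.479637737 ≈ 33,590.8139.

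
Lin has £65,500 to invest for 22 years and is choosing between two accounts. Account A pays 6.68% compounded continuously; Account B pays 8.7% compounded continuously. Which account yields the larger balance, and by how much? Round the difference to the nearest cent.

A: e^(0.0668·22) = e^1.4696 ≈ 4.3474957949, so 65,500 × 4.3474957949 ≈ 284,760.9746.
B: e^(0.087·22) = e^1.914 ≈ 6.78015525054, so 65,500 × 6.78015525054 ≈ 444,100.1689.
Difference ≈ 159,339.1943 in favor of B.

Account B, by £159,339.19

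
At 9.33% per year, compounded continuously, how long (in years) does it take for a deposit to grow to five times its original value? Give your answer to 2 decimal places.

e^(0.0933t) = 5, so 0.0933t = ln 5 ≈ 1.6094.
t ≈ 1.6094/0.0933 ≈ 17.2501.

17.25 years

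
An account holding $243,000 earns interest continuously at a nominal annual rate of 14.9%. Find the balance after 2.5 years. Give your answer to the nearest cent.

A = P·e^(rt) = 243,000·e^(0.149·2.5) = 243,000·e^0.3725.
e^0.3725 ≈ 1.45135847914, so A ≈ 352,680.1104.

$352,680.11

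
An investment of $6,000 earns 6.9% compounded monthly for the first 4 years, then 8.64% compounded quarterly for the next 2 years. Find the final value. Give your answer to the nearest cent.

$9,373.90

Phase 1: 6,000·(1 + 0.00575)^48 ≈ 7,900.8393.
Phase 2: 7,900.8393·(1 + 0.0216)^8 ≈ 9,373.8997.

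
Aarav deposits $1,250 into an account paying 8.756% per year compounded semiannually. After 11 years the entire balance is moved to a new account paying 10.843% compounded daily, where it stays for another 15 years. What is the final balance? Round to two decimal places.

$16,314.01

Phase 1: 1,250·(1 + 0.04378)^22 ≈ 3,208.5394.
Phase 2: 3,208.5394·(1 + 0.10843/365)^5475 ≈ 16,314.0105.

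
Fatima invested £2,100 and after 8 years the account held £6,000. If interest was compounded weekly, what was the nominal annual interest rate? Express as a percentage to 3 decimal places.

(1 + r/52)^416 = 6,000/2,100 = 2.85714.
1 + r/52 = 2.85714^(1/416) ≈ 1.002527, so r/52 ≈ 0.0025268.
r ≈ 52·0.0025268 = 13.13935%.

13.139%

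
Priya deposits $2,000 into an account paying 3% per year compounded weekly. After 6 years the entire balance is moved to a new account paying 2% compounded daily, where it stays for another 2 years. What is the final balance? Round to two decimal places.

$2,492.02

After 6 years at 3%: 2,000 × 1.197155225 ≈ 2,394.3105.
Then 2 years at 2%: 2,394.3105 × 1.040809634 ≈ 2,492.0214.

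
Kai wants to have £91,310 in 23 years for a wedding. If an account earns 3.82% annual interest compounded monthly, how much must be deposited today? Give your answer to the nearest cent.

£37,979.85

Periodic rate = 3.82%/12 = 0.00318333; 276 periods.
P = 91,310/(1 + 0.0382/12)^276 ≈ 91,310/2.4041695017 ≈ 37,979.8512.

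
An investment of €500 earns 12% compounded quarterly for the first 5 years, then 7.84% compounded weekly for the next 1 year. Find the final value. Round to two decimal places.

Phase 1: 500·(1 + 0.03)^20 ≈ 903.0556.
Phase 2: 903.0556·(1 + 0.0784/52)^52 ≈ 976.6468.

€976.65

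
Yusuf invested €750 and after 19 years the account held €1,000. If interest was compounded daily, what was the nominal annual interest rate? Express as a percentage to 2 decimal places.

(1 + r/365)^6935 = 1,000/750 = 1.33333.
1 + r/365 = 1.33333^(1/6935) ≈ 1.000041, so r/365 ≈ 0.0000414835.
r ≈ 365·0.0000414835 = 1.51415%.

1.51%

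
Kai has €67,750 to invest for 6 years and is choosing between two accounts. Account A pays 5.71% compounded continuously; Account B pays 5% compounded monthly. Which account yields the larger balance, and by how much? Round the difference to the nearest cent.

Account A, by €4,037.05

A: e^(0.0571·6) = e^0.3426 ≈ 1.4086052071, so 67,750 × 1.4086052071 ≈ 95,433.0028.
B: (1 + 0.05/12)^72 ≈ 1.3490177442, so 67,750 × 1.3490177442 ≈ 91,395.9522.
Difference ≈ 4,037.0506 in favor of A.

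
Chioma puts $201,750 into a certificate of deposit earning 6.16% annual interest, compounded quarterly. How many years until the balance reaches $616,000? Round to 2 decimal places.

18.26 years

We need (1 + 0.0154)^(4t) = 3.0533, so 4t = ln 3.0533 / ln 1.0154 ≈ 73.0384.
t ≈ 73.0384/4 = 18.2596 years.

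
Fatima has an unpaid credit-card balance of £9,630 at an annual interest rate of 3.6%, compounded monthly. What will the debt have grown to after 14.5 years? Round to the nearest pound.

Growth factor = (1 + 0.003)^174 ≈ 1.6840785548.
A ≈ 9,630 × 1.6840785548 ≈ 16,217.6765.

£16,218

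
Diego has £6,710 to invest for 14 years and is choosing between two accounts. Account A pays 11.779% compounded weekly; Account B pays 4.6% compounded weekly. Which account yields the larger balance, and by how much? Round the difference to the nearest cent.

Account A, by £22,068.22

A: (1 + 0.11779/52)^728 ≈ 5.192395216, so 6,710 × 5.192395216 ≈ 34,840.9719.
B: (1 + 0.046/52)^728 ≈ 1.9035400213, so 6,710 × 1.9035400213 ≈ 12,772.7535.
Difference ≈ 22,068.2184 in favor of A.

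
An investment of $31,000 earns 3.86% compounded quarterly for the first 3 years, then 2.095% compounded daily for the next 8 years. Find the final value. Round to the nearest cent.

$41,133.68

After 3 years at 3.86%: 31,000 × 1.1221481436 ≈ 34,786.5925.
Then 8 years at 2.095%: 34,786.5925 × 1.1824578433 ≈ 41,133.6791.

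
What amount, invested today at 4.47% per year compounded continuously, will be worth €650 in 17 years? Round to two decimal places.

P = A·e^(−rt) = 650·e^(−0.7599).
e^(−0.7599) ≈ 0.467713196, so P ≈ 304.0136.

€304.01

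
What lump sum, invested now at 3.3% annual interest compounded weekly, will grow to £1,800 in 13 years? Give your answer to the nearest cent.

Growth factor = (1 + 0.033/52)^676 ≈ 1.535512087.
P = 1,800/1.535512087 ≈ 1,172.2474.

£1,172.25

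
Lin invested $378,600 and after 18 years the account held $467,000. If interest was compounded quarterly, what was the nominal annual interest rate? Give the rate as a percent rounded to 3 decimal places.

1.168%

The 72-period growth factor is 467,000/378,600 = 1.23349.
r/4 = 1.23349^(1/72) − 1 ≈ 0.00291882, so r ≈ 4·0.00291882 = 1.16753%.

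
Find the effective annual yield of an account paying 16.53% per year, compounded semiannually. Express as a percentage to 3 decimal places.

17.213%

One year is 2 periods at 0.08265 each: (1 + 0.08265)^2 ≈ 1.172131.
EAR = 1.172131 − 1 ≈ 17.21310%.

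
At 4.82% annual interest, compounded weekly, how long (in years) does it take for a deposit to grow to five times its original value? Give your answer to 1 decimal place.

33.4 years

(1 + 0.000926923)^(52t) = 5.
52t = ln 5 / ln(1 + 0.000926923) ≈ 1.6094/0.000926494 ≈ 1737.1277.
t ≈ 33.4063.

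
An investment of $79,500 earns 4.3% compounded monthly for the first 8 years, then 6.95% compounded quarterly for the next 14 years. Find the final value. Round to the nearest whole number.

$294,061

Phase 1: 79,500·(1 + 0.043/12)^96 ≈ 112,072.0711.
Phase 2: 112,072.0711·(1 + 0.017375)^56 ≈ 294,060.6016.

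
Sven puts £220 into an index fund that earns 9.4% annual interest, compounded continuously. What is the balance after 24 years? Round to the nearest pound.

A = P·e^(rt) = 220·e^(0.094·24) = 220·e^2.256.
e^2.256 ≈ 9.544833373, so A ≈ 2,099.8633.

£2,100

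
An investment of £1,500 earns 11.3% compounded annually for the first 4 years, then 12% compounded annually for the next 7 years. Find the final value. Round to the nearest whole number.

After 4 years at 11.3%: 1,500 × 1.534548635 ≈ 2,301.8230.
Then 7 years at 12%: 2,301.8230 × 2.210681407 ≈ 5,088.5972.

£5,089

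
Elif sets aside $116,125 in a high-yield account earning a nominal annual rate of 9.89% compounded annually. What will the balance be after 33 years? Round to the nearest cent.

Growth factor = (1 + 0.0989)^33 ≈ 22.47086143401.
A ≈ 116,125 × 22.47086143401 ≈ 2,609,428.7840.

$2,609,428.78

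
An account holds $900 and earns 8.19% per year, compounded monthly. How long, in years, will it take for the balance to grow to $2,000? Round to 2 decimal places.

(1 + 0.006825)^(12t) = 2,000/900 = 2.2222.
12t·ln(1 + 0.006825) = ln(2.2222); 12t = 0.79851/0.00680182 ≈ 117.3963.
t ≈ 9.7830 years.

9.78 years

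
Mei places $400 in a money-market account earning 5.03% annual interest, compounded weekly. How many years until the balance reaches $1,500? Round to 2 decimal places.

26.29 years

We need (1 + 0.000967308)^(52t) = 3.75, so 52t = ln 3.75 / ln 1.000967 ≈ 1367.0883.
t ≈ 1367.0883/52 = 26.2902 years.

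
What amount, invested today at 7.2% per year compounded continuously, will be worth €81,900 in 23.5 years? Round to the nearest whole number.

P = A·e^(−rt) = 81,900·e^(−1.692).
e^(−1.692) ≈ 0.18415085374, so P ≈ 15,081.9549.

€15,082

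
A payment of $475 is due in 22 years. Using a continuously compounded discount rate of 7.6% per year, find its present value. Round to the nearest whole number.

$89

P = A·e^(−rt) = 475·e^(−1.672).
e^(−1.672) ≈ 0.187870948, so P ≈ 89.2387.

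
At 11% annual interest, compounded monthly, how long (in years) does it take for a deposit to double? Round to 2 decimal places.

6.33 years

(1 + 0.00916667)^(12t) = 2.
12t = ln 2 / ln(1 + 0.00916667) ≈ 0.69315/0.00912491 ≈ 75.9621.
t ≈ 6.3302.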